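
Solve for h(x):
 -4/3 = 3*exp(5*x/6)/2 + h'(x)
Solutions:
 h(x) = C1 - 4*x/3 - 9*exp(5*x/6)/5


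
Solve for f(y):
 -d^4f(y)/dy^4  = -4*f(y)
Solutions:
 f(y) = C1*exp(-sqrt(2)*y) + C2*exp(sqrt(2)*y) + C3*sin(sqrt(2)*y) + C4*cos(sqrt(2)*y)


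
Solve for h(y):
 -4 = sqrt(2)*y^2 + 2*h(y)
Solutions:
 h(y) = -sqrt(2)*y^2/2 - 2


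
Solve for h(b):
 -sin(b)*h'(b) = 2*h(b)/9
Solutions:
 h(b) = C1*(cos(b) + 1)^(1/9)/(cos(b) - 1)^(1/9)


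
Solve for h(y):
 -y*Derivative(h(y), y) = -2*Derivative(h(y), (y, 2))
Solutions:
 h(y) = C1 + C2*erfi(y/2)


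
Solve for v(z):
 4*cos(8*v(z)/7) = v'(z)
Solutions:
 -4*z - 7*log(sin(8*v(z)/7) - 1)/16 + 7*log(sin(8*v(z)/7) + 1)/16 = C1


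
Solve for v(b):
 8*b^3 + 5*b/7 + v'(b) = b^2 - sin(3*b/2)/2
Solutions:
 v(b) = C1 - 2*b^4 + b^3/3 - 5*b^2/14 + cos(3*b/2)/3


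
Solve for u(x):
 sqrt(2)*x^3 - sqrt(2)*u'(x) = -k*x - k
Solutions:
 u(x) = C1 + sqrt(2)*k*x^2/4 + sqrt(2)*k*x/2 + x^4/4


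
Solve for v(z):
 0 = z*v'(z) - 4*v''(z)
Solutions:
 v(z) = C1 + C2*erfi(sqrt(2)*z/4)


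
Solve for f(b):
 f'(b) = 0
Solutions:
 f(b) = C1


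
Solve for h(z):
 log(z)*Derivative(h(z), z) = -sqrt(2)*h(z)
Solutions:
 h(z) = C1*exp(-sqrt(2)*li(z))


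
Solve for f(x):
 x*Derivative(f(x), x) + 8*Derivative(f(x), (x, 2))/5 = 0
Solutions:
 f(x) = C1 + C2*erf(sqrt(5)*x/4)


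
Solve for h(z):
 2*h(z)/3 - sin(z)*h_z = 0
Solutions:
 h(z) = C1*(cos(z) - 1)^(1/3)/(cos(z) + 1)^(1/3)


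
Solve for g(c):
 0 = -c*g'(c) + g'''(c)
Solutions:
 g(c) = C1 + Integral(C2*airyai(c) + C3*airybi(c), c)


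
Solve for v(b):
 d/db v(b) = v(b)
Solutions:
 v(b) = C1*exp(b)


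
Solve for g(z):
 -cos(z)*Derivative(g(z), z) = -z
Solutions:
 g(z) = C1 + Integral(z/cos(z), z)


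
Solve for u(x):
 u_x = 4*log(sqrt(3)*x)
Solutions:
 u(x) = C1 + 4*x*log(x) - 4*x + x*log(9)


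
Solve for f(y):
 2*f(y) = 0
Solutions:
 f(y) = 0


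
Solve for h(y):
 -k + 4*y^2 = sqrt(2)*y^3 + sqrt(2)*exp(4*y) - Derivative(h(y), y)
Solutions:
 h(y) = C1 + k*y + sqrt(2)*y^4/4 - 4*y^3/3 + sqrt(2)*exp(4*y)/4


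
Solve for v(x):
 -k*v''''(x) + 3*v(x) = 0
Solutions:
 v(x) = C1*exp(-3^(1/4)*x*(1/k)^(1/4)) + C2*exp(3^(1/4)*x*(1/k)^(1/4)) + C3*exp(-3^(1/4)*I*x*(1/k)^(1/4)) + C4*exp(3^(1/4)*I*x*(1/k)^(1/4))


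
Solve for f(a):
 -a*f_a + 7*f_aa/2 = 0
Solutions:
 f(a) = C1 + C2*erfi(sqrt(7)*a/7)


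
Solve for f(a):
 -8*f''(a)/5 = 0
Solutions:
 f(a) = C1 + C2*a


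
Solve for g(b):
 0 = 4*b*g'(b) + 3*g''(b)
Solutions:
 g(b) = C1 + C2*erf(sqrt(6)*b/3)


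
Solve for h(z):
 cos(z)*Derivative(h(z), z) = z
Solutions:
 h(z) = C1 + Integral(z/cos(z), z)


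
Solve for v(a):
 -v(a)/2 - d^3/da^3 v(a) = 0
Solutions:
 v(a) = C3*exp(-2^(2/3)*a/2) + (C1*sin(2^(2/3)*sqrt(3)*a/4) + C2*cos(2^(2/3)*sqrt(3)*a/4))*exp(2^(2/3)*a/4)


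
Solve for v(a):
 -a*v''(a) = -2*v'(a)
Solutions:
 v(a) = C1 + C2*a^3


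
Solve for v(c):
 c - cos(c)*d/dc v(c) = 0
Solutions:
 v(c) = C1 + Integral(c/cos(c), c)


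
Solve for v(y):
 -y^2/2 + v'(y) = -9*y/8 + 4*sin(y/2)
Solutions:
 v(y) = C1 + y^3/6 - 9*y^2/16 - 8*cos(y/2)


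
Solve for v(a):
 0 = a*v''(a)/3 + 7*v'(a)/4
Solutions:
 v(a) = C1 + C2/a^(17/4)


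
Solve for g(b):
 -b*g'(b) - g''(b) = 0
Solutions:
 g(b) = C1 + C2*erf(sqrt(2)*b/2)


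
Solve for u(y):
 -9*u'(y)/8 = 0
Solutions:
 u(y) = C1


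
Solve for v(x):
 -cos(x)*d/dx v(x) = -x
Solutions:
 v(x) = C1 + Integral(x/cos(x), x)


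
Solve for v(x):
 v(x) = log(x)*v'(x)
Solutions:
 v(x) = C1*exp(li(x))


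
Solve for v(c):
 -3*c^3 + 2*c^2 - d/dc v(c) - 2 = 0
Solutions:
 v(c) = C1 - 3*c^4/4 + 2*c^3/3 - 2*c


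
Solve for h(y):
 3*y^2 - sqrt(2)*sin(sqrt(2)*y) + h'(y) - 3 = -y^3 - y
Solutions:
 h(y) = C1 - y^4/4 - y^3 - y^2/2 + 3*y - cos(sqrt(2)*y)


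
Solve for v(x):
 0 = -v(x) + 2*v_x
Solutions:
 v(x) = C1*exp(x/2)


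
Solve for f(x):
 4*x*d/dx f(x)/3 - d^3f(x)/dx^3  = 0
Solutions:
 f(x) = C1 + Integral(C2*airyai(6^(2/3)*x/3) + C3*airybi(6^(2/3)*x/3), x)


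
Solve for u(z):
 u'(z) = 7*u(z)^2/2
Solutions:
 u(z) = -2/(C1 + 7*z)


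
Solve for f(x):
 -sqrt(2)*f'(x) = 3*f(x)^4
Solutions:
 f(x) = 2^(1/3)*(1/(C1 + 9*sqrt(2)*x))^(1/3)
 f(x) = 2^(1/3)*(-3^(2/3) - 3*3^(1/6)*I)*(1/(C1 + 3*sqrt(2)*x))^(1/3)/6
 f(x) = 2^(1/3)*(-3^(2/3) + 3*3^(1/6)*I)*(1/(C1 + 3*sqrt(2)*x))^(1/3)/6


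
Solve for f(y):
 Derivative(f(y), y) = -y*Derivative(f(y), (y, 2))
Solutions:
 f(y) = C1 + C2*log(y)


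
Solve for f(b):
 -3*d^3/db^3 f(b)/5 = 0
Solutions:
 f(b) = C1 + C2*b + C3*b^2


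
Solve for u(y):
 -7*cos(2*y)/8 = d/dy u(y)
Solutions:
 u(y) = C1 - 7*sin(2*y)/16


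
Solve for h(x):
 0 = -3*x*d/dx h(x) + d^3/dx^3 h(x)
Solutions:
 h(x) = C1 + Integral(C2*airyai(3^(1/3)*x) + C3*airybi(3^(1/3)*x), x)


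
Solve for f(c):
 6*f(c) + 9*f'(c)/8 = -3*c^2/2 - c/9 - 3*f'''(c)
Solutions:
 f(c) = C1*exp(c*(-1/(1 + 3*sqrt(114)/32)^(1/3) + 8*(1 + 3*sqrt(114)/32)^(1/3))/16)*sin(sqrt(3)*c*(9/(27 + 81*sqrt(114)/32)^(1/3) + 8*(27 + 81*sqrt(114)/32)^(1/3))/48) + C2*exp(c*(-1/(1 + 3*sqrt(114)/32)^(1/3) + 8*(1 + 3*sqrt(114)/32)^(1/3))/16)*cos(sqrt(3)*c*(9/(27 + 81*sqrt(114)/32)^(1/3) + 8*(27 + 81*sqrt(114)/32)^(1/3))/48) + C3*exp(c*(-(1 + 3*sqrt(114)/32)^(1/3) + 1/(8*(1 + 3*sqrt(114)/32)^(1/3)))) - c^2/4 + 65*c/864 - 65/4608


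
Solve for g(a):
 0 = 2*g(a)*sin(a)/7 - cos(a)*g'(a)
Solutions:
 g(a) = C1/cos(a)^(2/7)


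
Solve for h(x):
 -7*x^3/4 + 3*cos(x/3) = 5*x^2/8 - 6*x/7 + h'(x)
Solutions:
 h(x) = C1 - 7*x^4/16 - 5*x^3/24 + 3*x^2/7 + 9*sin(x/3)


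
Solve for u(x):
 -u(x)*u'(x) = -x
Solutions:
 u(x) = -sqrt(C1 + x^2)
 u(x) = sqrt(C1 + x^2)


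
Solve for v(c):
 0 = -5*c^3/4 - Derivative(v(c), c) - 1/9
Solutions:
 v(c) = C1 - 5*c^4/16 - c/9


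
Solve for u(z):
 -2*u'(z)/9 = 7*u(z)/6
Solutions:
 u(z) = C1*exp(-21*z/4)


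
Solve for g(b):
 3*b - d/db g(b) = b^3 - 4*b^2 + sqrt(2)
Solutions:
 g(b) = C1 - b^4/4 + 4*b^3/3 + 3*b^2/2 - sqrt(2)*b


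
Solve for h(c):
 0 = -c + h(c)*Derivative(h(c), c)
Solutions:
 h(c) = -sqrt(C1 + c^2)
 h(c) = sqrt(C1 + c^2)


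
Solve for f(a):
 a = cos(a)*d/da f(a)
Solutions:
 f(a) = C1 + Integral(a/cos(a), a)


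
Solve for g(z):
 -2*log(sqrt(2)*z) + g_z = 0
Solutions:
 g(z) = C1 + 2*z*log(z) - 2*z + z*log(2)


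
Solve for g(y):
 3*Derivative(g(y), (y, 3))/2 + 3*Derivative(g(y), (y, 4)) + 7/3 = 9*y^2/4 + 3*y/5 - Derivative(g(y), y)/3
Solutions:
 g(y) = C1 + C2*exp(y*(-2 + (2*sqrt(42) + 13)^(-1/3) + (2*sqrt(42) + 13)^(1/3))/12)*sin(sqrt(3)*y*(-(2*sqrt(42) + 13)^(1/3) + (2*sqrt(42) + 13)^(-1/3))/12) + C3*exp(y*(-2 + (2*sqrt(42) + 13)^(-1/3) + (2*sqrt(42) + 13)^(1/3))/12)*cos(sqrt(3)*y*(-(2*sqrt(42) + 13)^(1/3) + (2*sqrt(42) + 13)^(-1/3))/12) + C4*exp(-y*((2*sqrt(42) + 13)^(-1/3) + 1 + (2*sqrt(42) + 13)^(1/3))/6) + 9*y^3/4 + 9*y^2/10 - 271*y/4


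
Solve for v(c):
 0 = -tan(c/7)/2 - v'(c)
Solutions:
 v(c) = C1 + 7*log(cos(c/7))/2


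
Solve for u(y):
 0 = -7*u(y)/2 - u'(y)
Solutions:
 u(y) = C1*exp(-7*y/2)


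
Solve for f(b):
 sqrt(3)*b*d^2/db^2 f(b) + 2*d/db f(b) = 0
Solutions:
 f(b) = C1 + C2*b^(1 - 2*sqrt(3)/3)


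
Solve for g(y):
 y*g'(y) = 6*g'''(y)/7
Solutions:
 g(y) = C1 + Integral(C2*airyai(6^(2/3)*7^(1/3)*y/6) + C3*airybi(6^(2/3)*7^(1/3)*y/6), y)


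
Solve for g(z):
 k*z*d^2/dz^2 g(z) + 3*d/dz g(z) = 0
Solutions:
 g(z) = C1 + z^(((re(k) - 3)*re(k) + im(k)^2)/(re(k)^2 + im(k)^2))*(C2*sin(3*log(z)*Abs(im(k))/(re(k)^2 + im(k)^2)) + C3*cos(3*log(z)*im(k)/(re(k)^2 + im(k)^2)))


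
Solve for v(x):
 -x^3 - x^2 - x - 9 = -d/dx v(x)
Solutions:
 v(x) = C1 + x^4/4 + x^3/3 + x^2/2 + 9*x


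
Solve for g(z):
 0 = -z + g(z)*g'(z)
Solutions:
 g(z) = -sqrt(C1 + z^2)
 g(z) = sqrt(C1 + z^2)


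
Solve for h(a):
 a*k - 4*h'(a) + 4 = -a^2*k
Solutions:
 h(a) = C1 + a^3*k/12 + a^2*k/8 + a


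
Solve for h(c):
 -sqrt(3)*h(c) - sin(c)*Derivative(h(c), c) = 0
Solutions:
 h(c) = C1*(cos(c) + 1)^(sqrt(3)/2)/(cos(c) - 1)^(sqrt(3)/2)


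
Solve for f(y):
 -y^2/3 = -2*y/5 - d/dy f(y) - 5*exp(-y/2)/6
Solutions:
 f(y) = C1 + y^3/9 - y^2/5 + 5*exp(-y/2)/3


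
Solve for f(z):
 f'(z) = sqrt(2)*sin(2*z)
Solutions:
 f(z) = C1 - sqrt(2)*cos(2*z)/2


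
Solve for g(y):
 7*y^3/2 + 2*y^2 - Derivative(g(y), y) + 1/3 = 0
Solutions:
 g(y) = C1 + 7*y^4/8 + 2*y^3/3 + y/3


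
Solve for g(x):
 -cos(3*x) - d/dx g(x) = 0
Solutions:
 g(x) = C1 - sin(3*x)/3


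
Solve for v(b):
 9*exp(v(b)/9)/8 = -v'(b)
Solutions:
 v(b) = 9*log(1/(C1 + 9*b)) + 9*log(72)


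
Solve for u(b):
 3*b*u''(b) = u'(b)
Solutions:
 u(b) = C1 + C2*b^(4/3)


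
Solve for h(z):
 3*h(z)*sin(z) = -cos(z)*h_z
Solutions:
 h(z) = C1*cos(z)^3


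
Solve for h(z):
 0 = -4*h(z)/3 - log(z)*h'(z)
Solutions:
 h(z) = C1*exp(-4*li(z)/3)


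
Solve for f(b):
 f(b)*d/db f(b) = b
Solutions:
 f(b) = -sqrt(C1 + b^2)
 f(b) = sqrt(C1 + b^2)


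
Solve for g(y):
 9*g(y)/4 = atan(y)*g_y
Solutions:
 g(y) = C1*exp(9*Integral(1/atan(y), y)/4)


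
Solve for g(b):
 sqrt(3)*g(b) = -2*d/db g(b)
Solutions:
 g(b) = C1*exp(-sqrt(3)*b/2)


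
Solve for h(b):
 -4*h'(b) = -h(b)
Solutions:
 h(b) = C1*exp(b/4)


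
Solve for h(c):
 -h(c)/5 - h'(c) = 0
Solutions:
 h(c) = C1*exp(-c/5)


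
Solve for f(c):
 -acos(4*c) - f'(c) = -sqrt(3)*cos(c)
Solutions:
 f(c) = C1 - c*acos(4*c) + sqrt(1 - 16*c^2)/4 + sqrt(3)*sin(c)


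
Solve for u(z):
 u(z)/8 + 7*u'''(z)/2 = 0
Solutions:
 u(z) = C3*exp(-98^(1/3)*z/14) + (C1*sin(sqrt(3)*98^(1/3)*z/28) + C2*cos(sqrt(3)*98^(1/3)*z/28))*exp(98^(1/3)*z/28)


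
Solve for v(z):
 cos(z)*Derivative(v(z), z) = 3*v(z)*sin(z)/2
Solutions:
 v(z) = C1/cos(z)^(3/2)


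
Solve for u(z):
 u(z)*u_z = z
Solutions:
 u(z) = -sqrt(C1 + z^2)
 u(z) = sqrt(C1 + z^2)


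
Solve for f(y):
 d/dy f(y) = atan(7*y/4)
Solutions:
 f(y) = C1 + y*atan(7*y/4) - 2*log(49*y^2 + 16)/7


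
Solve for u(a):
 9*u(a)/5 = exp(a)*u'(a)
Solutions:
 u(a) = C1*exp(-9*exp(-a)/5)


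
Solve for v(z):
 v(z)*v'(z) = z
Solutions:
 v(z) = -sqrt(C1 + z^2)
 v(z) = sqrt(C1 + z^2)


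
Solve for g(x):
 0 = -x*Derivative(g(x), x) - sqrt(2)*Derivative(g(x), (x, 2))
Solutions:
 g(x) = C1 + C2*erf(2^(1/4)*x/2)


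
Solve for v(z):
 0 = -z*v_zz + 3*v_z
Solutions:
 v(z) = C1 + C2*z^4


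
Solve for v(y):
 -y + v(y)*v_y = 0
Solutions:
 v(y) = -sqrt(C1 + y^2)
 v(y) = sqrt(C1 + y^2)


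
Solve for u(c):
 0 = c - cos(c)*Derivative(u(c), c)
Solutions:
 u(c) = C1 + Integral(c/cos(c), c)


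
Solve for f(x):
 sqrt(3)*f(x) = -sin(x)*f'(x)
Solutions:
 f(x) = C1*(cos(x) + 1)^(sqrt(3)/2)/(cos(x) - 1)^(sqrt(3)/2)


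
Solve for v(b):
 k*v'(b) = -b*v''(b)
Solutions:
 v(b) = C1 + b^(1 - re(k))*(C2*sin(log(b)*Abs(im(k))) + C3*cos(log(b)*im(k)))


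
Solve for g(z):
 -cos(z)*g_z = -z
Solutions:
 g(z) = C1 + Integral(z/cos(z), z)


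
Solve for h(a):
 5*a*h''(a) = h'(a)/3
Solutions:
 h(a) = C1 + C2*a^(16/15)


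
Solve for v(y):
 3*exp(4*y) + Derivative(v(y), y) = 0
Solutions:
 v(y) = C1 - 3*exp(4*y)/4


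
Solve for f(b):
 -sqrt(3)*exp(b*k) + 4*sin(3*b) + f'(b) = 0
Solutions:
 f(b) = C1 + 4*cos(3*b)/3 + sqrt(3)*exp(b*k)/k


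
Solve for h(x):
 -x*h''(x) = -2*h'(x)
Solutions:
 h(x) = C1 + C2*x^3


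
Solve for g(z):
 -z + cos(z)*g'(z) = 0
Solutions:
 g(z) = C1 + Integral(z/cos(z), z)


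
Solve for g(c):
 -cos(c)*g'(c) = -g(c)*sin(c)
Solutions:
 g(c) = C1/cos(c)


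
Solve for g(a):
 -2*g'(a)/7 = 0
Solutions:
 g(a) = C1


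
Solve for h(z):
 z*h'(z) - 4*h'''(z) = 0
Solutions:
 h(z) = C1 + Integral(C2*airyai(2^(1/3)*z/2) + C3*airybi(2^(1/3)*z/2), z)


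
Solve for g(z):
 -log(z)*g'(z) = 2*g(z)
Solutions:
 g(z) = C1*exp(-2*li(z))


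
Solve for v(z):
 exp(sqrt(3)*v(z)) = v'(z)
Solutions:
 v(z) = sqrt(3)*(2*log(-1/(C1 + z)) - log(3))/6


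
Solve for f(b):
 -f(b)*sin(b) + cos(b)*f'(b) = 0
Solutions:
 f(b) = C1/cos(b)


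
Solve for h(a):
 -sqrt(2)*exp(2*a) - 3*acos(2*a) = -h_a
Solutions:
 h(a) = C1 + 3*a*acos(2*a) - 3*sqrt(1 - 4*a^2)/2 + sqrt(2)*exp(2*a)/2


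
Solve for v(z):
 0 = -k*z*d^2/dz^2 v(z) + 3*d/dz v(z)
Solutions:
 v(z) = C1 + z^(((re(k) + 3)*re(k) + im(k)^2)/(re(k)^2 + im(k)^2))*(C2*sin(3*log(z)*Abs(im(k))/(re(k)^2 + im(k)^2)) + C3*cos(3*log(z)*im(k)/(re(k)^2 + im(k)^2)))


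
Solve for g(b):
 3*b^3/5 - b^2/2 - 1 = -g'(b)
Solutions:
 g(b) = C1 - 3*b^4/20 + b^3/6 + b


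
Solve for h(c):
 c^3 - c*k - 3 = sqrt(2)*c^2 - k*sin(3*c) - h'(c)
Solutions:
 h(c) = C1 - c^4/4 + sqrt(2)*c^3/3 + c^2*k/2 + 3*c + k*cos(3*c)/3


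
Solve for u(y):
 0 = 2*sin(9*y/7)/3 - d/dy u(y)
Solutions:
 u(y) = C1 - 14*cos(9*y/7)/27


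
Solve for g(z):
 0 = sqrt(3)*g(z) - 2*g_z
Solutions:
 g(z) = C1*exp(sqrt(3)*z/2)


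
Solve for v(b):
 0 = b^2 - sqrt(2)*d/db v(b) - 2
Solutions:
 v(b) = C1 + sqrt(2)*b^3/6 - sqrt(2)*b


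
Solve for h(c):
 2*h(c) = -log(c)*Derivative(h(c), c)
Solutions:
 h(c) = C1*exp(-2*li(c))


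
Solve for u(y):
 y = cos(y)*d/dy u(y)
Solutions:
 u(y) = C1 + Integral(y/cos(y), y)


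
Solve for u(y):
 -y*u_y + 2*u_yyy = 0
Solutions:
 u(y) = C1 + Integral(C2*airyai(2^(2/3)*y/2) + C3*airybi(2^(2/3)*y/2), y)


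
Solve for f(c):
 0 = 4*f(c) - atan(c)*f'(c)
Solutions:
 f(c) = C1*exp(4*Integral(1/atan(c), c))


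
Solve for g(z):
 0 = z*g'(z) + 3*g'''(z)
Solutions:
 g(z) = C1 + Integral(C2*airyai(-3^(2/3)*z/3) + C3*airybi(-3^(2/3)*z/3), z)


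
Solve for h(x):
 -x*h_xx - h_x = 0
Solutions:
 h(x) = C1 + C2*log(x)


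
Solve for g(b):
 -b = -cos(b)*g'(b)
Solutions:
 g(b) = C1 + Integral(b/cos(b), b)


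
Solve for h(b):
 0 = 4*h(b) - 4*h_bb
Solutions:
 h(b) = C1*exp(-b) + C2*exp(b)


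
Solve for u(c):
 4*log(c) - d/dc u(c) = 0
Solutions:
 u(c) = C1 + 4*c*log(c) - 4*c


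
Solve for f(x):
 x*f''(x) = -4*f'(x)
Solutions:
 f(x) = C1 + C2/x^3


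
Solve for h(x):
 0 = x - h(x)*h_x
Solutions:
 h(x) = -sqrt(C1 + x^2)
 h(x) = sqrt(C1 + x^2)


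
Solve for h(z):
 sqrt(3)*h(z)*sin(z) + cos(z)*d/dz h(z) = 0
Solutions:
 h(z) = C1*cos(z)^(sqrt(3))


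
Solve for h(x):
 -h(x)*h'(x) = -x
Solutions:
 h(x) = -sqrt(C1 + x^2)
 h(x) = sqrt(C1 + x^2)


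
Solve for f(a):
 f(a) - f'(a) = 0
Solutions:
 f(a) = C1*exp(a)


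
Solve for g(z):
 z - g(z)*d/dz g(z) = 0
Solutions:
 g(z) = -sqrt(C1 + z^2)
 g(z) = sqrt(C1 + z^2)


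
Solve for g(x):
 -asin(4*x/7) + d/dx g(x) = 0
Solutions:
 g(x) = C1 + x*asin(4*x/7) + sqrt(49 - 16*x^2)/4


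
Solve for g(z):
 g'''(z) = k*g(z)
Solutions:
 g(z) = C1*exp(k^(1/3)*z) + C2*exp(k^(1/3)*z*(-1 + sqrt(3)*I)/2) + C3*exp(-k^(1/3)*z*(1 + sqrt(3)*I)/2)


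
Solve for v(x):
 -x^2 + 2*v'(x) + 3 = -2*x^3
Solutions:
 v(x) = C1 - x^4/4 + x^3/6 - 3*x/2


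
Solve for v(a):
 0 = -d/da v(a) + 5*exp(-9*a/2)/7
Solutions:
 v(a) = C1 - 10*exp(-9*a/2)/63


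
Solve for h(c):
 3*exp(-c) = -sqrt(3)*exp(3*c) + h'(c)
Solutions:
 h(c) = C1 + sqrt(3)*exp(3*c)/3 - 3*exp(-c)


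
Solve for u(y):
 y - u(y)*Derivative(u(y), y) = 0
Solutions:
 u(y) = -sqrt(C1 + y^2)
 u(y) = sqrt(C1 + y^2)


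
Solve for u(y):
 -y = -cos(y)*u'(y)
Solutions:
 u(y) = C1 + Integral(y/cos(y), y)


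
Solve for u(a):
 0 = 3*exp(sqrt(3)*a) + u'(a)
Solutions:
 u(a) = C1 - sqrt(3)*exp(sqrt(3)*a)


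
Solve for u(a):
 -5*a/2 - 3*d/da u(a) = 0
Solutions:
 u(a) = C1 - 5*a^2/12


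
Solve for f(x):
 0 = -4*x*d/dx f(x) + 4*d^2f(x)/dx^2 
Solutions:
 f(x) = C1 + C2*erfi(sqrt(2)*x/2)


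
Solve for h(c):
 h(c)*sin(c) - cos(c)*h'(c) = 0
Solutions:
 h(c) = C1/cos(c)


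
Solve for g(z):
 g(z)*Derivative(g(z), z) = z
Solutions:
 g(z) = -sqrt(C1 + z^2)
 g(z) = sqrt(C1 + z^2)


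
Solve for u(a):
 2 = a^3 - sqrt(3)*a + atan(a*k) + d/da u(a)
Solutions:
 u(a) = C1 - a^4/4 + sqrt(3)*a^2/2 + 2*a - Piecewise((a*atan(a*k) - log(a^2*k^2 + 1)/(2*k), Ne(k, 0)), (0, True))


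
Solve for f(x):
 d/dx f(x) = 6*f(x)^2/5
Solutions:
 f(x) = -5/(C1 + 6*x)


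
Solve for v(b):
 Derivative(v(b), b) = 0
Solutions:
 v(b) = C1


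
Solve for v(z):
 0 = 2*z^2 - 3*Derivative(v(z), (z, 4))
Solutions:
 v(z) = C1 + C2*z + C3*z^2 + C4*z^3 + z^6/540


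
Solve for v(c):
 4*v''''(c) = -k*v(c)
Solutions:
 v(c) = C1*exp(-sqrt(2)*c*(-k)^(1/4)/2) + C2*exp(sqrt(2)*c*(-k)^(1/4)/2) + C3*exp(-sqrt(2)*I*c*(-k)^(1/4)/2) + C4*exp(sqrt(2)*I*c*(-k)^(1/4)/2)


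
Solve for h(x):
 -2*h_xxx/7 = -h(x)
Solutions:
 h(x) = C3*exp(2^(2/3)*7^(1/3)*x/2) + (C1*sin(2^(2/3)*sqrt(3)*7^(1/3)*x/4) + C2*cos(2^(2/3)*sqrt(3)*7^(1/3)*x/4))*exp(-2^(2/3)*7^(1/3)*x/4)


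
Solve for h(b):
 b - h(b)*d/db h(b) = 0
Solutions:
 h(b) = -sqrt(C1 + b^2)
 h(b) = sqrt(C1 + b^2)


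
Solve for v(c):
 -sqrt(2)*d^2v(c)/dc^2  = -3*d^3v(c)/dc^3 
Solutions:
 v(c) = C1 + C2*c + C3*exp(sqrt(2)*c/3)


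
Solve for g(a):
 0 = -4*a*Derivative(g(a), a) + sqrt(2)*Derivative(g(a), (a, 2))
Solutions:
 g(a) = C1 + C2*erfi(2^(1/4)*a)


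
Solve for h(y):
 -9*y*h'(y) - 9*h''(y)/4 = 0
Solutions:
 h(y) = C1 + C2*erf(sqrt(2)*y)


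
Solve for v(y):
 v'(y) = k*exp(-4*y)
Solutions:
 v(y) = C1 - k*exp(-4*y)/4


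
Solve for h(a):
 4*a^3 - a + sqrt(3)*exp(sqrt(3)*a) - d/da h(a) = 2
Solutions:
 h(a) = C1 + a^4 - a^2/2 - 2*a + exp(sqrt(3)*a)


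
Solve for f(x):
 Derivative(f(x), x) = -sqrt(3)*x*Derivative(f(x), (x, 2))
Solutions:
 f(x) = C1 + C2*x^(1 - sqrt(3)/3)


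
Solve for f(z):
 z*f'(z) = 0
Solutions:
 f(z) = C1


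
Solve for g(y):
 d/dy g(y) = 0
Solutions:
 g(y) = C1


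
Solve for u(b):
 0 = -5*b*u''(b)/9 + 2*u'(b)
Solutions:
 u(b) = C1 + C2*b^(23/5)


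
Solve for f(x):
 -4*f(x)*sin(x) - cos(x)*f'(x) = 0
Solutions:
 f(x) = C1*cos(x)^4


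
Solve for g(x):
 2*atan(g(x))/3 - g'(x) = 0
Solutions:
 Integral(1/atan(_y), (_y, g(x))) = C1 + 2*x/3


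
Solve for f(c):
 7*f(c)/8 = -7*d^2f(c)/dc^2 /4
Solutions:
 f(c) = C1*sin(sqrt(2)*c/2) + C2*cos(sqrt(2)*c/2)


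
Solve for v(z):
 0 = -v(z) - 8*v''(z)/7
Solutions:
 v(z) = C1*sin(sqrt(14)*z/4) + C2*cos(sqrt(14)*z/4)


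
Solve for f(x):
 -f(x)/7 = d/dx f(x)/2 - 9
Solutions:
 f(x) = C1*exp(-2*x/7) + 63


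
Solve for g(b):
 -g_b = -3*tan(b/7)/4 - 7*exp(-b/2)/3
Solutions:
 g(b) = C1 + 21*log(tan(b/7)^2 + 1)/8 - 14*exp(-b/2)/3


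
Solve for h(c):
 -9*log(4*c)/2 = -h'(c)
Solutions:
 h(c) = C1 + 9*c*log(c)/2 - 9*c/2 + 9*c*log(2)


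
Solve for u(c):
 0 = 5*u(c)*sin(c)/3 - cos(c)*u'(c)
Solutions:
 u(c) = C1/cos(c)^(5/3)


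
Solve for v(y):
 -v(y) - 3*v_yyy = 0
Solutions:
 v(y) = C3*exp(-3^(2/3)*y/3) + (C1*sin(3^(1/6)*y/2) + C2*cos(3^(1/6)*y/2))*exp(3^(2/3)*y/6)


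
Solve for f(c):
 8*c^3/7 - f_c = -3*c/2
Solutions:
 f(c) = C1 + 2*c^4/7 + 3*c^2/4


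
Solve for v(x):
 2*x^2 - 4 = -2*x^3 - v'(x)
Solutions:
 v(x) = C1 - x^4/2 - 2*x^3/3 + 4*x


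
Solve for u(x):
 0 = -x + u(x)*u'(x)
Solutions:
 u(x) = -sqrt(C1 + x^2)
 u(x) = sqrt(C1 + x^2)


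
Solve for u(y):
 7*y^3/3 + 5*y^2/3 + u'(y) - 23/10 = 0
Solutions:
 u(y) = C1 - 7*y^4/12 - 5*y^3/9 + 23*y/10


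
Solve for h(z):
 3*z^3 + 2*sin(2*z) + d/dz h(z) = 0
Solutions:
 h(z) = C1 - 3*z^4/4 + cos(2*z)


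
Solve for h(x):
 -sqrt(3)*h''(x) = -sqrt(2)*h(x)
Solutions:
 h(x) = C1*exp(-2^(1/4)*3^(3/4)*x/3) + C2*exp(2^(1/4)*3^(3/4)*x/3)


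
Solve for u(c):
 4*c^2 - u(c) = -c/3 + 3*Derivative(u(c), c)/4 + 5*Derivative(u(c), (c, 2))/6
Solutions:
 u(c) = 4*c^2 - 17*c/3 + (C1*sin(sqrt(399)*c/20) + C2*cos(sqrt(399)*c/20))*exp(-9*c/20) - 29/12


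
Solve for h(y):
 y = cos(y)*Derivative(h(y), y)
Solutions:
 h(y) = C1 + Integral(y/cos(y), y)


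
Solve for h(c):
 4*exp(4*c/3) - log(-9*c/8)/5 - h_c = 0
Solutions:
 h(c) = C1 - c*log(-c)/5 + c*(-log(3) + 1/5 + 3*log(6)/5) + 3*exp(4*c/3)


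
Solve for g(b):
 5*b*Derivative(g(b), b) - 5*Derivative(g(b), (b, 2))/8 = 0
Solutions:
 g(b) = C1 + C2*erfi(2*b)


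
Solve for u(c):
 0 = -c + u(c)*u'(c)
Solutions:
 u(c) = -sqrt(C1 + c^2)
 u(c) = sqrt(C1 + c^2)


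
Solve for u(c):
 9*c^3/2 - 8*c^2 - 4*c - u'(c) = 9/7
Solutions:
 u(c) = C1 + 9*c^4/8 - 8*c^3/3 - 2*c^2 - 9*c/7


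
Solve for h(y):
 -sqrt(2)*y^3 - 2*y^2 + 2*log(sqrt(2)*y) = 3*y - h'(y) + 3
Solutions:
 h(y) = C1 + sqrt(2)*y^4/4 + 2*y^3/3 + 3*y^2/2 - 2*y*log(y) - y*log(2) + 5*y


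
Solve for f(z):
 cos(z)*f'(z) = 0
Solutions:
 f(z) = C1


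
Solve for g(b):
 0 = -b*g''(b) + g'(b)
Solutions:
 g(b) = C1 + C2*b^2


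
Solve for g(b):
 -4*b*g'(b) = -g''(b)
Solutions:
 g(b) = C1 + C2*erfi(sqrt(2)*b)


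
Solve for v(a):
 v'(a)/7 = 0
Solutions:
 v(a) = C1


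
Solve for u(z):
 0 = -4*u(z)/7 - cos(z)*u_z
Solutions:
 u(z) = C1*(sin(z) - 1)^(2/7)/(sin(z) + 1)^(2/7)


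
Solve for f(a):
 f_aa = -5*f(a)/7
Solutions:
 f(a) = C1*sin(sqrt(35)*a/7) + C2*cos(sqrt(35)*a/7)


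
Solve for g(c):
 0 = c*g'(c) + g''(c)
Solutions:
 g(c) = C1 + C2*erf(sqrt(2)*c/2)


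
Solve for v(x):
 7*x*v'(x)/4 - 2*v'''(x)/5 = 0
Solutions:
 v(x) = C1 + Integral(C2*airyai(35^(1/3)*x/2) + C3*airybi(35^(1/3)*x/2), x)


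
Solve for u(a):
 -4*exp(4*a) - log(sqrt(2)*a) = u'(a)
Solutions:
 u(a) = C1 - a*log(a) + a*(1 - log(2)/2) - exp(4*a)


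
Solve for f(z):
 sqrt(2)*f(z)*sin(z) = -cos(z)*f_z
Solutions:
 f(z) = C1*cos(z)^(sqrt(2))


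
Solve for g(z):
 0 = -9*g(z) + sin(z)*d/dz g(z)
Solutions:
 g(z) = C1*sqrt(cos(z) - 1)*(cos(z)^4 - 4*cos(z)^3 + 6*cos(z)^2 - 4*cos(z) + 1)/(sqrt(cos(z) + 1)*(cos(z)^4 + 4*cos(z)^3 + 6*cos(z)^2 + 4*cos(z) + 1))


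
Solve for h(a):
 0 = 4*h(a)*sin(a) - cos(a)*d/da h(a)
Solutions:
 h(a) = C1/cos(a)^4


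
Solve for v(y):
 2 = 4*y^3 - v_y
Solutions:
 v(y) = C1 + y^4 - 2*y


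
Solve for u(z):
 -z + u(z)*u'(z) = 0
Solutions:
 u(z) = -sqrt(C1 + z^2)
 u(z) = sqrt(C1 + z^2)


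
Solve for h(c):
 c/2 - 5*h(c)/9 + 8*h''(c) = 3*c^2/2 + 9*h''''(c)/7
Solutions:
 h(c) = C1*exp(-c*sqrt(28 - sqrt(749))/3) + C2*exp(c*sqrt(28 - sqrt(749))/3) + C3*exp(-c*sqrt(sqrt(749) + 28)/3) + C4*exp(c*sqrt(sqrt(749) + 28)/3) - 27*c^2/10 + 9*c/10 - 1944/25


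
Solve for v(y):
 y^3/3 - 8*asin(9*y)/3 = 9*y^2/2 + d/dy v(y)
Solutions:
 v(y) = C1 + y^4/12 - 3*y^3/2 - 8*y*asin(9*y)/3 - 8*sqrt(1 - 81*y^2)/27


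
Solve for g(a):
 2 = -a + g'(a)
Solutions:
 g(a) = C1 + a^2/2 + 2*a


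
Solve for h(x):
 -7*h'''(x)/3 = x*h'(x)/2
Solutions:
 h(x) = C1 + Integral(C2*airyai(-14^(2/3)*3^(1/3)*x/14) + C3*airybi(-14^(2/3)*3^(1/3)*x/14), x)


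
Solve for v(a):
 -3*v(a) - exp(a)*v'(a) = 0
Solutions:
 v(a) = C1*exp(3*exp(-a))


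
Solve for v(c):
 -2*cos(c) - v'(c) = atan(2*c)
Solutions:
 v(c) = C1 - c*atan(2*c) + log(4*c^2 + 1)/4 - 2*sin(c)


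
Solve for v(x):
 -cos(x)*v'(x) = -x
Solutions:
 v(x) = C1 + Integral(x/cos(x), x)


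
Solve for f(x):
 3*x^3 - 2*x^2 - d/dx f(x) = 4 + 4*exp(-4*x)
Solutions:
 f(x) = C1 + 3*x^4/4 - 2*x^3/3 - 4*x + exp(-4*x)


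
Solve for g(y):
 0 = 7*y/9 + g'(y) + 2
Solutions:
 g(y) = C1 - 7*y^2/18 - 2*y


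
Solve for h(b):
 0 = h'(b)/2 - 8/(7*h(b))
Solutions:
 h(b) = -sqrt(C1 + 224*b)/7
 h(b) = sqrt(C1 + 224*b)/7


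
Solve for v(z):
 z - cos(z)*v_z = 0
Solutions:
 v(z) = C1 + Integral(z/cos(z), z)


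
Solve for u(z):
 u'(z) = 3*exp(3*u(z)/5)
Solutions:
 u(z) = 5*log(-1/(C1 + 9*z))/3 + 5*log(5)/3
 u(z) = 5*log(5^(1/3)*(-1/(C1 + 3*z))^(1/3)*(-3^(2/3) - 3*3^(1/6)*I)/6)
 u(z) = 5*log(5^(1/3)*(-1/(C1 + 3*z))^(1/3)*(-3^(2/3) + 3*3^(1/6)*I)/6)


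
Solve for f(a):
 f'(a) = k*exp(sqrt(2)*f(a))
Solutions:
 f(a) = sqrt(2)*(2*log(-1/(C1 + a*k)) - log(2))/4


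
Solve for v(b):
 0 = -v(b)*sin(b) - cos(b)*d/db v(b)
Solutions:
 v(b) = C1*cos(b)


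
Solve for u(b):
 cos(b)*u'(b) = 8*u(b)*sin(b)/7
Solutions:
 u(b) = C1/cos(b)^(8/7)


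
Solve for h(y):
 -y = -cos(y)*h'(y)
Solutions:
 h(y) = C1 + Integral(y/cos(y), y)


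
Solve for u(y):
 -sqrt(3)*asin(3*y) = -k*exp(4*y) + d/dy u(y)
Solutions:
 u(y) = C1 + k*exp(4*y)/4 - sqrt(3)*(y*asin(3*y) + sqrt(1 - 9*y^2)/3)


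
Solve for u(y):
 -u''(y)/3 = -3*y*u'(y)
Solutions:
 u(y) = C1 + C2*erfi(3*sqrt(2)*y/2)


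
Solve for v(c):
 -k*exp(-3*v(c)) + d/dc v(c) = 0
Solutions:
 v(c) = log(C1 + 3*c*k)/3
 v(c) = log((-3^(1/3) - 3^(5/6)*I)*(C1 + c*k)^(1/3)/2)
 v(c) = log((-3^(1/3) + 3^(5/6)*I)*(C1 + c*k)^(1/3)/2)


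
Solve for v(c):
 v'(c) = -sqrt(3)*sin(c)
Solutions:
 v(c) = C1 + sqrt(3)*cos(c)


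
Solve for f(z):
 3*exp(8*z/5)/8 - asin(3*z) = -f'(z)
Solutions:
 f(z) = C1 + z*asin(3*z) + sqrt(1 - 9*z^2)/3 - 15*exp(8*z/5)/64


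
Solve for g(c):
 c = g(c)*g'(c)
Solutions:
 g(c) = -sqrt(C1 + c^2)
 g(c) = sqrt(C1 + c^2)


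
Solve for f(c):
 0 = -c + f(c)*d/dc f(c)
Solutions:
 f(c) = -sqrt(C1 + c^2)
 f(c) = sqrt(C1 + c^2)


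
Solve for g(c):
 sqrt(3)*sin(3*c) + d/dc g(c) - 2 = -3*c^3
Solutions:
 g(c) = C1 - 3*c^4/4 + 2*c + sqrt(3)*cos(3*c)/3


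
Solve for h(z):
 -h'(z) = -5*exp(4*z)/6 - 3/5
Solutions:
 h(z) = C1 + 3*z/5 + 5*exp(4*z)/24


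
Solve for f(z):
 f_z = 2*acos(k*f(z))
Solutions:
 Integral(1/acos(_y*k), (_y, f(z))) = C1 + 2*z


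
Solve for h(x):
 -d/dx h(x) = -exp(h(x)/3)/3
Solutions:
 h(x) = 3*log(-1/(C1 + x)) + 6*log(3)


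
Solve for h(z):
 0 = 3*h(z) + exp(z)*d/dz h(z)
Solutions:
 h(z) = C1*exp(3*exp(-z))


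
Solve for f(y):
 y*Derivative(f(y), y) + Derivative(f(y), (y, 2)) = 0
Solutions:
 f(y) = C1 + C2*erf(sqrt(2)*y/2)


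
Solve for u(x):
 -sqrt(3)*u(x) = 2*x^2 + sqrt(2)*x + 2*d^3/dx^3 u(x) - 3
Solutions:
 u(x) = C3*exp(-2^(2/3)*3^(1/6)*x/2) - 2*sqrt(3)*x^2/3 - sqrt(6)*x/3 + (C1*sin(6^(2/3)*x/4) + C2*cos(6^(2/3)*x/4))*exp(2^(2/3)*3^(1/6)*x/4) + sqrt(3)


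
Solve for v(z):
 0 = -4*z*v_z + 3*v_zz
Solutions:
 v(z) = C1 + C2*erfi(sqrt(6)*z/3)


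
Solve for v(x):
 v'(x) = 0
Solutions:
 v(x) = C1


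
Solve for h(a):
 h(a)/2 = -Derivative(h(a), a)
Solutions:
 h(a) = C1*exp(-a/2)


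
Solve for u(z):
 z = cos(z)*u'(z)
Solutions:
 u(z) = C1 + Integral(z/cos(z), z)


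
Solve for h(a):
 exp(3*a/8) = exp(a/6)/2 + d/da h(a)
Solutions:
 h(a) = C1 + 8*exp(3*a/8)/3 - 3*exp(a/6)


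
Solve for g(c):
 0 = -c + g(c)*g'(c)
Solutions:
 g(c) = -sqrt(C1 + c^2)
 g(c) = sqrt(C1 + c^2)


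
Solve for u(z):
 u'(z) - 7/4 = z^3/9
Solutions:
 u(z) = C1 + z^4/36 + 7*z/4


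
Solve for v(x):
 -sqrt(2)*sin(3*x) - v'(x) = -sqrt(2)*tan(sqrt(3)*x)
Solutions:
 v(x) = C1 - sqrt(6)*log(cos(sqrt(3)*x))/3 + sqrt(2)*cos(3*x)/3


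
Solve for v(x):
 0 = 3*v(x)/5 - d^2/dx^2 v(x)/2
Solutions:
 v(x) = C1*exp(-sqrt(30)*x/5) + C2*exp(sqrt(30)*x/5)


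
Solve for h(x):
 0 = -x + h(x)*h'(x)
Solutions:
 h(x) = -sqrt(C1 + x^2)
 h(x) = sqrt(C1 + x^2)


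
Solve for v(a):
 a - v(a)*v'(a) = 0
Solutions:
 v(a) = -sqrt(C1 + a^2)
 v(a) = sqrt(C1 + a^2)


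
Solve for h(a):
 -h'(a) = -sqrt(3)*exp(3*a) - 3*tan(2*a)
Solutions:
 h(a) = C1 + sqrt(3)*exp(3*a)/3 - 3*log(cos(2*a))/2


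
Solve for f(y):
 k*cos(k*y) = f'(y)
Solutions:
 f(y) = C1 + sin(k*y)


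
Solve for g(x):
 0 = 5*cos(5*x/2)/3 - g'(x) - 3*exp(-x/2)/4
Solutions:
 g(x) = C1 + 2*sin(5*x/2)/3 + 3*exp(-x/2)/2


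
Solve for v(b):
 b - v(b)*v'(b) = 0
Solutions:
 v(b) = -sqrt(C1 + b^2)
 v(b) = sqrt(C1 + b^2)


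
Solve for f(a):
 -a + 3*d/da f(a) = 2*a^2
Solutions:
 f(a) = C1 + 2*a^3/9 + a^2/6


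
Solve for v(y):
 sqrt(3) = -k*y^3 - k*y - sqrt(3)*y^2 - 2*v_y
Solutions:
 v(y) = C1 - k*y^4/8 - k*y^2/4 - sqrt(3)*y^3/6 - sqrt(3)*y/2


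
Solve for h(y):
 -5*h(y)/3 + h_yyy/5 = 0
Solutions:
 h(y) = C3*exp(15^(2/3)*y/3) + (C1*sin(3^(1/6)*5^(2/3)*y/2) + C2*cos(3^(1/6)*5^(2/3)*y/2))*exp(-15^(2/3)*y/6)


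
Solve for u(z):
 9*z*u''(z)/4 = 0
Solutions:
 u(z) = C1 + C2*z


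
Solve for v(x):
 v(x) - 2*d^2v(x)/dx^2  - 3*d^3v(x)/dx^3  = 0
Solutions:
 v(x) = C1*exp(-x*(8*2^(1/3)/(9*sqrt(633) + 227)^(1/3) + 8 + 2^(2/3)*(9*sqrt(633) + 227)^(1/3))/36)*sin(2^(1/3)*sqrt(3)*x*(-2^(1/3)*(9*sqrt(633) + 227)^(1/3) + 8/(9*sqrt(633) + 227)^(1/3))/36) + C2*exp(-x*(8*2^(1/3)/(9*sqrt(633) + 227)^(1/3) + 8 + 2^(2/3)*(9*sqrt(633) + 227)^(1/3))/36)*cos(2^(1/3)*sqrt(3)*x*(-2^(1/3)*(9*sqrt(633) + 227)^(1/3) + 8/(9*sqrt(633) + 227)^(1/3))/36) + C3*exp(x*(-4 + 8*2^(1/3)/(9*sqrt(633) + 227)^(1/3) + 2^(2/3)*(9*sqrt(633) + 227)^(1/3))/18)


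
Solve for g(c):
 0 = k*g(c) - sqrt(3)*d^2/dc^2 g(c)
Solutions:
 g(c) = C1*exp(-3^(3/4)*c*sqrt(k)/3) + C2*exp(3^(3/4)*c*sqrt(k)/3)


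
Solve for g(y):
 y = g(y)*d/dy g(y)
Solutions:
 g(y) = -sqrt(C1 + y^2)
 g(y) = sqrt(C1 + y^2)


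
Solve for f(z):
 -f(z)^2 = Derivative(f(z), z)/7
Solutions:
 f(z) = 1/(C1 + 7*z)


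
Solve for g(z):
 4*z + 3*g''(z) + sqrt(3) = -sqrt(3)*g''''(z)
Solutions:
 g(z) = C1 + C2*z + C3*sin(3^(1/4)*z) + C4*cos(3^(1/4)*z) - 2*z^3/9 - sqrt(3)*z^2/6


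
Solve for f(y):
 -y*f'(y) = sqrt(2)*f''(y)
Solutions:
 f(y) = C1 + C2*erf(2^(1/4)*y/2)


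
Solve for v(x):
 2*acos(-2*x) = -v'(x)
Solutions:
 v(x) = C1 - 2*x*acos(-2*x) - sqrt(1 - 4*x^2)


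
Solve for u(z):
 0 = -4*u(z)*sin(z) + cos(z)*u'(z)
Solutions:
 u(z) = C1/cos(z)^4


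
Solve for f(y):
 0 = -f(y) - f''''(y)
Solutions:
 f(y) = (C1*sin(sqrt(2)*y/2) + C2*cos(sqrt(2)*y/2))*exp(-sqrt(2)*y/2) + (C3*sin(sqrt(2)*y/2) + C4*cos(sqrt(2)*y/2))*exp(sqrt(2)*y/2)


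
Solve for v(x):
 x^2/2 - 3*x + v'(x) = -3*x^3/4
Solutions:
 v(x) = C1 - 3*x^4/16 - x^3/6 + 3*x^2/2


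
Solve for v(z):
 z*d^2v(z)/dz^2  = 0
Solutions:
 v(z) = C1 + C2*z


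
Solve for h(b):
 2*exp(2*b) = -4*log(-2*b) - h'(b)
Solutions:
 h(b) = C1 - 4*b*log(-b) + 4*b*(1 - log(2)) - exp(2*b)


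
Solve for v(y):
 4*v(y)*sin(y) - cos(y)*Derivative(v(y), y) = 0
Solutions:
 v(y) = C1/cos(y)^4


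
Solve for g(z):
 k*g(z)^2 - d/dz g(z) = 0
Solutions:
 g(z) = -1/(C1 + k*z)


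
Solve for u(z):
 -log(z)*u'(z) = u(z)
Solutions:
 u(z) = C1*exp(-li(z))


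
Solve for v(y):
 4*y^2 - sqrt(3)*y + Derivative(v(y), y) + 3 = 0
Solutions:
 v(y) = C1 - 4*y^3/3 + sqrt(3)*y^2/2 - 3*y


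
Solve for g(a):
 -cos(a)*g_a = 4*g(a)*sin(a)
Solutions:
 g(a) = C1*cos(a)^4


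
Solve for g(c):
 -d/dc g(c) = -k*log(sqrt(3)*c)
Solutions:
 g(c) = C1 + c*k*log(c) - c*k + c*k*log(3)/2


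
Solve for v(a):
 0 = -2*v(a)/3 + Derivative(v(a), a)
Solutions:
 v(a) = C1*exp(2*a/3)


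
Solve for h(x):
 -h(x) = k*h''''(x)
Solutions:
 h(x) = C1*exp(-x*(-1/k)^(1/4)) + C2*exp(x*(-1/k)^(1/4)) + C3*exp(-I*x*(-1/k)^(1/4)) + C4*exp(I*x*(-1/k)^(1/4))


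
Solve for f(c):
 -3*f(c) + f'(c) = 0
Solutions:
 f(c) = C1*exp(3*c)


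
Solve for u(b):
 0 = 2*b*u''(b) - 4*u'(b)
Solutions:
 u(b) = C1 + C2*b^3


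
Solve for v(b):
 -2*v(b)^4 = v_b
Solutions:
 v(b) = (-3^(2/3) - 3*3^(1/6)*I)*(1/(C1 + 2*b))^(1/3)/6
 v(b) = (-3^(2/3) + 3*3^(1/6)*I)*(1/(C1 + 2*b))^(1/3)/6
 v(b) = (1/(C1 + 6*b))^(1/3)


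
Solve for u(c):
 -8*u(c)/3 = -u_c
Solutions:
 u(c) = C1*exp(8*c/3)


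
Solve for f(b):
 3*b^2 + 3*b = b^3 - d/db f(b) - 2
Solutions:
 f(b) = C1 + b^4/4 - b^3 - 3*b^2/2 - 2*b


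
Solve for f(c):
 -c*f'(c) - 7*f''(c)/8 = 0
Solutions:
 f(c) = C1 + C2*erf(2*sqrt(7)*c/7)


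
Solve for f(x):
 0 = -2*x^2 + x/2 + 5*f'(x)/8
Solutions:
 f(x) = C1 + 16*x^3/15 - 2*x^2/5


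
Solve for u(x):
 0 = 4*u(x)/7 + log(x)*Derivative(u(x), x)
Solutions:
 u(x) = C1*exp(-4*li(x)/7)


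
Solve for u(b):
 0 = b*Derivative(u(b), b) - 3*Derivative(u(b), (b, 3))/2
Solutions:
 u(b) = C1 + Integral(C2*airyai(2^(1/3)*3^(2/3)*b/3) + C3*airybi(2^(1/3)*3^(2/3)*b/3), b)


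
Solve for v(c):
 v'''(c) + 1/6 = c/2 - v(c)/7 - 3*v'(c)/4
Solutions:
 v(c) = C1*exp(7^(1/3)*c*(-7/(4 + sqrt(65))^(1/3) + 7^(1/3)*(4 + sqrt(65))^(1/3))/28)*sin(sqrt(3)*7^(1/3)*c*(7/(4 + sqrt(65))^(1/3) + 7^(1/3)*(4 + sqrt(65))^(1/3))/28) + C2*exp(7^(1/3)*c*(-7/(4 + sqrt(65))^(1/3) + 7^(1/3)*(4 + sqrt(65))^(1/3))/28)*cos(sqrt(3)*7^(1/3)*c*(7/(4 + sqrt(65))^(1/3) + 7^(1/3)*(4 + sqrt(65))^(1/3))/28) + C3*exp(-7^(1/3)*c*(-7/(4 + sqrt(65))^(1/3) + 7^(1/3)*(4 + sqrt(65))^(1/3))/14) + 7*c/2 - 469/24


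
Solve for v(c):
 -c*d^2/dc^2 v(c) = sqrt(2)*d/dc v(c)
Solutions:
 v(c) = C1 + C2*c^(1 - sqrt(2))


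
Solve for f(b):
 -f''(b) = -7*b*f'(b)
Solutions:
 f(b) = C1 + C2*erfi(sqrt(14)*b/2)


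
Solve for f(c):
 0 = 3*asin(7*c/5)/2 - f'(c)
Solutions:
 f(c) = C1 + 3*c*asin(7*c/5)/2 + 3*sqrt(25 - 49*c^2)/14


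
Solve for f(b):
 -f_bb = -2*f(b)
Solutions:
 f(b) = C1*exp(-sqrt(2)*b) + C2*exp(sqrt(2)*b)


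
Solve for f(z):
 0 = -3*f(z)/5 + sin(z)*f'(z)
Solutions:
 f(z) = C1*(cos(z) - 1)^(3/10)/(cos(z) + 1)^(3/10)


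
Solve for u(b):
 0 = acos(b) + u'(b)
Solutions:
 u(b) = C1 - b*acos(b) + sqrt(1 - b^2)


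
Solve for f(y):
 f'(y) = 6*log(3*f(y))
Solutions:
 -Integral(1/(log(_y) + log(3)), (_y, f(y)))/6 = C1 - y


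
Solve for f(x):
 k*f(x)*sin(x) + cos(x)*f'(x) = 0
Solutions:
 f(x) = C1*exp(k*log(cos(x)))


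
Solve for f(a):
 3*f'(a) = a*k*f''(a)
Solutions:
 f(a) = C1 + a^(((re(k) + 3)*re(k) + im(k)^2)/(re(k)^2 + im(k)^2))*(C2*sin(3*log(a)*Abs(im(k))/(re(k)^2 + im(k)^2)) + C3*cos(3*log(a)*im(k)/(re(k)^2 + im(k)^2)))


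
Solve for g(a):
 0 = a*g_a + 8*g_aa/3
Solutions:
 g(a) = C1 + C2*erf(sqrt(3)*a/4)


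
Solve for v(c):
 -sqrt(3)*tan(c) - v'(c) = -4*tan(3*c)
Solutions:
 v(c) = C1 + sqrt(3)*log(cos(c)) - 4*log(cos(3*c))/3


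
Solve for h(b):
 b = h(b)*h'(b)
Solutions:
 h(b) = -sqrt(C1 + b^2)
 h(b) = sqrt(C1 + b^2)


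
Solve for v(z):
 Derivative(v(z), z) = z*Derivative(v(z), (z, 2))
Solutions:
 v(z) = C1 + C2*z^2


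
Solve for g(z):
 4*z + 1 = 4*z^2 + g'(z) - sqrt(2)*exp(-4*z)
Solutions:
 g(z) = C1 - 4*z^3/3 + 2*z^2 + z - sqrt(2)*exp(-4*z)/4


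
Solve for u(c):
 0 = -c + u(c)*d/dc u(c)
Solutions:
 u(c) = -sqrt(C1 + c^2)
 u(c) = sqrt(C1 + c^2)


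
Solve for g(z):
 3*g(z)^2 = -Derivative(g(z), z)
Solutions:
 g(z) = 1/(C1 + 3*z)


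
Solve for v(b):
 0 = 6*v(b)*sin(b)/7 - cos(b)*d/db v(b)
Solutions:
 v(b) = C1/cos(b)^(6/7)


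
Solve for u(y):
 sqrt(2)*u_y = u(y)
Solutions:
 u(y) = C1*exp(sqrt(2)*y/2)


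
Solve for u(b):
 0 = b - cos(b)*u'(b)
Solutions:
 u(b) = C1 + Integral(b/cos(b), b)


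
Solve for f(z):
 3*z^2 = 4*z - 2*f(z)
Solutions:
 f(z) = z*(4 - 3*z)/2


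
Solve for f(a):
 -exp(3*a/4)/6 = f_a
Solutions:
 f(a) = C1 - 2*exp(3*a/4)/9


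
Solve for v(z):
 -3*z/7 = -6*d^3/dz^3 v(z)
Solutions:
 v(z) = C1 + C2*z + C3*z^2 + z^4/336


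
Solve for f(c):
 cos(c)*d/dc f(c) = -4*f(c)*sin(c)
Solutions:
 f(c) = C1*cos(c)^4


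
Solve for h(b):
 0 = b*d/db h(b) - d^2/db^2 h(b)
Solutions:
 h(b) = C1 + C2*erfi(sqrt(2)*b/2)


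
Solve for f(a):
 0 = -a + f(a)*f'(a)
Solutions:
 f(a) = -sqrt(C1 + a^2)
 f(a) = sqrt(C1 + a^2)


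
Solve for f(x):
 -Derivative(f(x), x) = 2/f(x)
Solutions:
 f(x) = -sqrt(C1 - 4*x)
 f(x) = sqrt(C1 - 4*x)


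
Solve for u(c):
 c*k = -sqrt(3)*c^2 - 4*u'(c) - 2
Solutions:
 u(c) = C1 - sqrt(3)*c^3/12 - c^2*k/8 - c/2


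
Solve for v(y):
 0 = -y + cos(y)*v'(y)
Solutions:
 v(y) = C1 + Integral(y/cos(y), y)


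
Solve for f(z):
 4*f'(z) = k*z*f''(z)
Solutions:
 f(z) = C1 + z^(((re(k) + 4)*re(k) + im(k)^2)/(re(k)^2 + im(k)^2))*(C2*sin(4*log(z)*Abs(im(k))/(re(k)^2 + im(k)^2)) + C3*cos(4*log(z)*im(k)/(re(k)^2 + im(k)^2)))


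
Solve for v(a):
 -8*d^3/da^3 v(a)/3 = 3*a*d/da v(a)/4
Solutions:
 v(a) = C1 + Integral(C2*airyai(-2^(1/3)*3^(2/3)*a/4) + C3*airybi(-2^(1/3)*3^(2/3)*a/4), a)


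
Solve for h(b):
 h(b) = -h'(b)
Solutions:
 h(b) = C1*exp(-b)


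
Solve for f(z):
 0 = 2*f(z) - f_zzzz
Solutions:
 f(z) = C1*exp(-2^(1/4)*z) + C2*exp(2^(1/4)*z) + C3*sin(2^(1/4)*z) + C4*cos(2^(1/4)*z)


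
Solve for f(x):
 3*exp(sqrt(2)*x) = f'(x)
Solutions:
 f(x) = C1 + 3*sqrt(2)*exp(sqrt(2)*x)/2


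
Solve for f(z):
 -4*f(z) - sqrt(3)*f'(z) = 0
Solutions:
 f(z) = C1*exp(-4*sqrt(3)*z/3)


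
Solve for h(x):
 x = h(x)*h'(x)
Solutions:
 h(x) = -sqrt(C1 + x^2)
 h(x) = sqrt(C1 + x^2)


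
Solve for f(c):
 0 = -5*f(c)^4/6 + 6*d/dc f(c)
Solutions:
 f(c) = 12^(1/3)*(-1/(C1 + 5*c))^(1/3)
 f(c) = (-1/(C1 + 5*c))^(1/3)*(-12^(1/3) - 2^(2/3)*3^(5/6)*I)/2
 f(c) = (-1/(C1 + 5*c))^(1/3)*(-12^(1/3) + 2^(2/3)*3^(5/6)*I)/2


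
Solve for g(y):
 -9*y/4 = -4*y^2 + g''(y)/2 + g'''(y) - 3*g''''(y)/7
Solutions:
 g(y) = C1 + C2*y + C3*exp(y*(7 - sqrt(91))/6) + C4*exp(y*(7 + sqrt(91))/6) + 2*y^4/3 - 73*y^3/12 + 607*y^2/14


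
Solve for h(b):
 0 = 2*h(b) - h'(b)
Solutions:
 h(b) = C1*exp(2*b)


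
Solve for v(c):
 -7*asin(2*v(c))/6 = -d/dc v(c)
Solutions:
 Integral(1/asin(2*_y), (_y, v(c))) = C1 + 7*c/6


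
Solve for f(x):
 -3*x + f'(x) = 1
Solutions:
 f(x) = C1 + 3*x^2/2 + x


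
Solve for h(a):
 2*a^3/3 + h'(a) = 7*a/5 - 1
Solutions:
 h(a) = C1 - a^4/6 + 7*a^2/10 - a


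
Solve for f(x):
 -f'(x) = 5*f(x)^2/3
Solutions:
 f(x) = 3/(C1 + 5*x)


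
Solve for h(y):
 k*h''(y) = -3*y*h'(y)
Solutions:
 h(y) = C1 + C2*sqrt(k)*erf(sqrt(6)*y*sqrt(1/k)/2)


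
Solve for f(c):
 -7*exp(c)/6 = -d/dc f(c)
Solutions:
 f(c) = C1 + 7*exp(c)/6


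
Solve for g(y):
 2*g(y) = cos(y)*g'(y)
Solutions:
 g(y) = C1*(sin(y) + 1)/(sin(y) - 1)


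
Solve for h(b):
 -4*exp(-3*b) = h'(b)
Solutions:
 h(b) = C1 + 4*exp(-3*b)/3


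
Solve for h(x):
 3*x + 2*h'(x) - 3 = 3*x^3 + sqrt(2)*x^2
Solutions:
 h(x) = C1 + 3*x^4/8 + sqrt(2)*x^3/6 - 3*x^2/4 + 3*x/2


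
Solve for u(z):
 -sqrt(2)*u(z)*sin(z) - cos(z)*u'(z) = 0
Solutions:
 u(z) = C1*cos(z)^(sqrt(2))


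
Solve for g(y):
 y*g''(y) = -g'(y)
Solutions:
 g(y) = C1 + C2*log(y)


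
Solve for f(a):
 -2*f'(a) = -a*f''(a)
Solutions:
 f(a) = C1 + C2*a^3


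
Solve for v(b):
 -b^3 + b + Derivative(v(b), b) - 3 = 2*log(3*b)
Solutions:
 v(b) = C1 + b^4/4 - b^2/2 + 2*b*log(b) + b + b*log(9)


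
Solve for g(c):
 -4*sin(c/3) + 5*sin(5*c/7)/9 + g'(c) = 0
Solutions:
 g(c) = C1 - 12*cos(c/3) + 7*cos(5*c/7)/9


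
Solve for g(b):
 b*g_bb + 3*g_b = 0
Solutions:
 g(b) = C1 + C2/b^2


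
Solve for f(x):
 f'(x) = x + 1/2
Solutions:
 f(x) = C1 + x^2/2 + x/2


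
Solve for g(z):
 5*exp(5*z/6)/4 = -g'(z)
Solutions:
 g(z) = C1 - 3*exp(5*z/6)/2


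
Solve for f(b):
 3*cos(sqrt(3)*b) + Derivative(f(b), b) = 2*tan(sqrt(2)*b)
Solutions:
 f(b) = C1 - sqrt(2)*log(cos(sqrt(2)*b)) - sqrt(3)*sin(sqrt(3)*b)


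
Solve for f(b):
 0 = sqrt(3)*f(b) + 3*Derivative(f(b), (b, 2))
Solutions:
 f(b) = C1*sin(3^(3/4)*b/3) + C2*cos(3^(3/4)*b/3)


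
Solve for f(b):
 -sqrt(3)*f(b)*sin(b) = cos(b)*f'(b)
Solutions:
 f(b) = C1*cos(b)^(sqrt(3))


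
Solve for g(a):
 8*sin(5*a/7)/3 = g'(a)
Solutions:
 g(a) = C1 - 56*cos(5*a/7)/15
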